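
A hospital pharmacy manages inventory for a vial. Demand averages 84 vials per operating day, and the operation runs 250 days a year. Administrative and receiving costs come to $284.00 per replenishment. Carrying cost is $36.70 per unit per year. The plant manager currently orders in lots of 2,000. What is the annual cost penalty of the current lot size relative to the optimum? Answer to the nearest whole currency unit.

Extra cost ≈ $18,759 per year

Annual demand D = 84 × 250 = 21,000.
EOQ = √(2DS/H) = √(2 × 21,000 × 284 / 36.7) ≈ 570.10.
Cost at Q* = (D/Q*)S + (Q*/2)H = √(2DSH) ≈ $20,922.66.
Cost at Q = 2,000: (21,000/2,000)×284 + (2,000/2)×36.7 = $2,982.00 + $36,700.00 = $39,682.00.
Excess = $39,682.00 − $20,922.66 = $18,759.34.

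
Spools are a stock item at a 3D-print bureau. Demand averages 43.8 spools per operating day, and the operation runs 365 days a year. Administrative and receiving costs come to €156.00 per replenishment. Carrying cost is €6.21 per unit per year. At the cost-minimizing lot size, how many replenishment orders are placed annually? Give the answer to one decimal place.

N ≈ 17.8 orders per year

Annual demand D = 43.8 × 365 = 15,987.
EOQ = √(2DS/H) = √(2 × 15,987 × 156 / 6.21) ≈ 896.22.
Orders per year = D / Q* = 15,987 / 896.22 ≈ 17.838.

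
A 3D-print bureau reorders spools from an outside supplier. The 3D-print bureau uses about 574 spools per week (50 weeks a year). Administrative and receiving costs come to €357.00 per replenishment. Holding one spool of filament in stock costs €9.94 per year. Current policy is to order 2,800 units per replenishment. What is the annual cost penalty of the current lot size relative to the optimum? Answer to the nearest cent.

Annual demand D = 574 × 50 = 28,700.
EOQ = √(2DS/H) = √(2 × 28,700 × 357 / 9.94) ≈ 1435.81.
Cost at Q* = (D/Q*)S + (Q*/2)H = √(2DSH) ≈ €14,271.95.
Cost at Q = 2,800: (28,700/2,800)×357 + (2,800/2)×9.94 = €3,659.25 + €13,916.00 = €17,575.25.
Excess = €17,575.25 − €14,271.95 = €3,303.30.

Extra cost ≈ €3,303.30 per year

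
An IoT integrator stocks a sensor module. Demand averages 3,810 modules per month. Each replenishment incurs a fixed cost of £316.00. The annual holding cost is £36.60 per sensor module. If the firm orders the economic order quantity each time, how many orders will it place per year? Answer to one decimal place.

N ≈ 51.5 orders per year

Annual demand D = 3,810 × 12 = 45,720.
The optimal lot size = √(2DS/H) = √(2 × 45,720 × 316 / 36.6) ≈ 888.53.
Orders per year = D / Q* = 45,720 / 888.53 ≈ 51.456.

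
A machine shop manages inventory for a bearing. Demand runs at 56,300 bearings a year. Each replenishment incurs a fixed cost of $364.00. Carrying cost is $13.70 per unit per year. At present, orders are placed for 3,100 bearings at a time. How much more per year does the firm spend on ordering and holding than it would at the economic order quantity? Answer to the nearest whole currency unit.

Extra cost ≈ $4,149 per year

EOQ = √(2DS/H) = √(2 × 56,300 × 364 / 13.7) ≈ 1729.66.
Cost at Q* = (D/Q*)S + (Q*/2)H = √(2DSH) ≈ $23,696.28.
Cost at Q = 3,100: (56,300/3,100)×364 + (3,100/2)×13.7 = $6,610.71 + $21,235.00 = $27,845.71.
Excess = $27,845.71 − $23,696.28 = $4,149.43.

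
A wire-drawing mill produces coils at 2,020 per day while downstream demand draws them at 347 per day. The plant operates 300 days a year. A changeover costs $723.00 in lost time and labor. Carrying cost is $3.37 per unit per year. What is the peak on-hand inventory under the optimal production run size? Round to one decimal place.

Annual demand D = 347 × 300 = 104,100.
Production build-up factor (1 − d/p) = 1 − 347/2,020 = 0.8282.
Q* = √(2DS / (H(1 − d/p))) = √(2 × 104,100 × 723 / (3.37 × 0.8282)).
= √(150,528,600 / 2.7911) ≈ 7343.824.
Maximum inventory = Q*(1 − d/p) = 7343.824 × 0.8282 ≈ 6082.286.

I_max ≈ 6,082.3 coils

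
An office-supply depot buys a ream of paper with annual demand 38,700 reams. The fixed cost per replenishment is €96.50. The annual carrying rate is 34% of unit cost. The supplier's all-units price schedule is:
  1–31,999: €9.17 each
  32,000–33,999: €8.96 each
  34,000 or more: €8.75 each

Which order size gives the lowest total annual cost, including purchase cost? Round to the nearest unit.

Q* ≈ 1,548 reams

Holding cost per unit per year at price C is H = 0.34·C.
Evaluate total cost at each tier's feasible EOQ or, if the EOQ is below the tier, at the tier's minimum quantity.
EOQ at €9.17 = 1547.8 (feasible in tier 1): TC = 38,700×€9.17 + (38,700/1547.8)×96.5 + (1547.8/2)×0.34×€9.17 = €359,704.68.
EOQ at €8.96 = 1565.8 < 32000, so use break Q=32000: TC = 38,700×€8.96 + (38,700/32000.0)×96.5 + (32000.0/2)×0.34×€8.96 = €395,611.10.
EOQ at €8.75 = 1584.5 < 34000, so use break Q=34000: TC = 38,700×€8.75 + (38,700/34000.0)×96.5 + (34000.0/2)×0.34×€8.75 = €389,309.84.
Lowest total cost is €359,704.68 at Q = 1547.8.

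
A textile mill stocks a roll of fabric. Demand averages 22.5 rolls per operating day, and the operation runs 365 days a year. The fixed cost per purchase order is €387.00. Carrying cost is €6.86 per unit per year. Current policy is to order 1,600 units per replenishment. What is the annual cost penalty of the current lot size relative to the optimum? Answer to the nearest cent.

Annual demand D = 22.5 × 365 = 8,212.5.
EOQ = √(2DS/H) = √(2 × 8,212.5 × 387 / 6.86) ≈ 962.60.
Cost at Q* = (D/Q*)S + (Q*/2)H = √(2DSH) ≈ €6,603.44.
Cost at Q = 1,600: (8,212.5/1,600)×387 + (1,600/2)×6.86 = €1,986.40 + €5,488.00 = €7,474.40.
Excess = €7,474.40 − €6,603.44 = €870.96.

Extra cost ≈ €870.96 per year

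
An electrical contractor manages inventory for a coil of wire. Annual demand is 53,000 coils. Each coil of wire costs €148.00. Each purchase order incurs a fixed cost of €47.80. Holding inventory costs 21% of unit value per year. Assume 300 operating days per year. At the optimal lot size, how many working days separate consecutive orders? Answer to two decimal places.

Holding cost H = 0.21 × €148.00 = €31.0800 per unit per year.
Q* = √(2DS/H) = √(2 × 53,000 × 47.8 / 31.08) ≈ 403.76.
Cycle time = Q*/D × 300 = 403.76 / 53,000 × 300 ≈ 2.285 days.

T ≈ 2.29 days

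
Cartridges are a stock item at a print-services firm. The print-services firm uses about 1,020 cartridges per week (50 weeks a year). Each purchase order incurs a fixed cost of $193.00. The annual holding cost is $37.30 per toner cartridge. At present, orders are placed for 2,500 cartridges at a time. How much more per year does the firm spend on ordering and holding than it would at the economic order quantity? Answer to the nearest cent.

Extra cost ≈ $23,464.45 per year

Annual demand D = 1,020 × 50 = 51,000.
EOQ = √(2DS/H) = √(2 × 51,000 × 193 / 37.3) ≈ 726.48.
Cost at Q* = (D/Q*)S + (Q*/2)H = √(2DSH) ≈ $27,097.75.
Cost at Q = 2,500: (51,000/2,500)×193 + (2,500/2)×37.3 = $3,937.20 + $46,625.00 = $50,562.20.
Excess = $50,562.20 − $27,097.75 = $23,464.45.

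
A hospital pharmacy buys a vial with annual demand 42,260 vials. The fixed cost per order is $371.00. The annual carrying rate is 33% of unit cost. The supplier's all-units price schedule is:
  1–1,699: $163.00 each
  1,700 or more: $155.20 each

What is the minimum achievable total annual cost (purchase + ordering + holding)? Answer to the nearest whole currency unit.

Holding cost per unit per year at price C is H = 0.33·C.
Evaluate total cost at each tier's feasible EOQ or, if the EOQ is below the tier, at the tier's minimum quantity.
EOQ at $163.00 = 763.5 (feasible in tier 1): TC = 42,260×$163.00 + (42,260/763.5)×371 + (763.5/2)×0.33×$163.00 = $6,929,449.32.
EOQ at $155.20 = 782.5 < 1700, so use break Q=1700: TC = 42,260×$155.20 + (42,260/1700.0)×371 + (1700.0/2)×0.33×$155.20 = $6,611,508.22.
Lowest total cost among the candidates is at Q = 1700.0.

TC* ≈ $6,611,508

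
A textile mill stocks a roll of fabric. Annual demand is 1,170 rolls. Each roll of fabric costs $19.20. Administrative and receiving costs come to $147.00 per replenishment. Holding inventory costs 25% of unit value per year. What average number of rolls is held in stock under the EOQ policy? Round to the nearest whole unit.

Average inventory ≈ 134 rolls

Holding cost H = 0.25 × $19.20 = $4.8000 per unit per year.
The optimal lot size = √(2DS/H) = √(2 × 1,170 × 147 / 4.8) ≈ 267.70.
Average inventory = Q*/2 ≈ 267.70 / 2 = 133.849.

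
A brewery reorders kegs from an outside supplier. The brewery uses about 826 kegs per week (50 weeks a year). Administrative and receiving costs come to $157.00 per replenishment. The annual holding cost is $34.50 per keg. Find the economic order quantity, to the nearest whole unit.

Annual demand D = 826 × 50 = 41,300.
EOQ = √(2DS / H) = √(2 × 41,300 × 157 / 34.5).
= √(12,968,200 / 34.5) = √375,889.8551 ≈ 613.099.

Q* ≈ 613 kegs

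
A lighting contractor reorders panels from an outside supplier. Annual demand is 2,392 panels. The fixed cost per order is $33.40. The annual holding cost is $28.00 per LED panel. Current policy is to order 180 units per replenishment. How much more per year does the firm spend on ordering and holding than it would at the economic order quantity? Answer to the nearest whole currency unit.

Extra cost ≈ $849 per year

EOQ = √(2DS/H) = √(2 × 2,392 × 33.4 / 28) ≈ 75.54.
Cost at Q* = (D/Q*)S + (Q*/2)H = √(2DSH) ≈ $2,115.18.
Cost at Q = 180: (2,392/180)×33.4 + (180/2)×28 = $443.85 + $2,520.00 = $2,963.85.
Excess = $2,963.85 − $2,115.18 = $848.67.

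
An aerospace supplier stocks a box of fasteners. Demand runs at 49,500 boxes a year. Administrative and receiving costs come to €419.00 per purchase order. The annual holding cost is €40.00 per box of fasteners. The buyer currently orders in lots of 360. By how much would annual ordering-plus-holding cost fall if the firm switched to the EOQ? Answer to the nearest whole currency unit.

EOQ = √(2DS/H) = √(2 × 49,500 × 419 / 40) ≈ 1018.34.
Cost at Q* = (D/Q*)S + (Q*/2)H = √(2DSH) ≈ €40,733.77.
Cost at Q = 360: (49,500/360)×419 + (360/2)×40 = €57,612.50 + €7,200.00 = €64,812.50.
Excess = €64,812.50 − €40,733.77 = €24,078.73.

Extra cost ≈ €24,079 per year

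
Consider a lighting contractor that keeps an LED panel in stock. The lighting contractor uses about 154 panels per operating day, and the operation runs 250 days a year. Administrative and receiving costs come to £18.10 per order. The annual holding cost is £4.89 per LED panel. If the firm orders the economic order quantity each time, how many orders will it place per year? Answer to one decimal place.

Annual demand D = 154 × 250 = 38,500.
The optimal lot size = √(2DS/H) = √(2 × 38,500 × 18.1 / 4.89) ≈ 533.86.
Orders per year = D / Q* = 38,500 / 533.86 ≈ 72.116.

N ≈ 72.1 orders per year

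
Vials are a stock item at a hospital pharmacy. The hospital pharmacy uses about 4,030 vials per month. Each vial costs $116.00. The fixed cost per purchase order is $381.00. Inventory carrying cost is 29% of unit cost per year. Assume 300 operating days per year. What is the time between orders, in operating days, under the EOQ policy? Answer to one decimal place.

Annual demand D = 4,030 × 12 = 48,360.
Holding cost H = 0.29 × $116.00 = $33.6400 per unit per year.
EOQ = √(2DS/H) = √(2 × 48,360 × 381 / 33.64) ≈ 1046.63.
Cycle time = Q*/D × 300 = 1046.63 / 48,360 × 300 ≈ 6.493 days.

T ≈ 6.5 days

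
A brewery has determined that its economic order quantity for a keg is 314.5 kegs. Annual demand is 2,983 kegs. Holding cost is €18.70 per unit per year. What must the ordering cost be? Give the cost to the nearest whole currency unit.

S ≈ €310

Squaring Q* = √(2DS/H) gives Q*² = 2DS/H.
From Q* = √(2DS/H): S = Q*²H / (2D) = 314.5² × 18.7 / (2 × 2,983) = 310.0271.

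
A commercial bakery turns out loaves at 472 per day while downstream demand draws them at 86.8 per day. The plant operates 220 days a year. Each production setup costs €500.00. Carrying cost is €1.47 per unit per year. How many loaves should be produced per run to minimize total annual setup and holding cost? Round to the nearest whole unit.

Q* ≈ 3,990 loaves

Annual demand D = 86.8 × 220 = 19,096.
Production build-up factor (1 − d/p) = 1 − 86.8/472 = 0.8161.
Q* = √(2DS / (H(1 − d/p))) = √(2 × 19,096 × 500 / (1.47 × 0.8161)).
= √(19,096,000 / 1.1997) ≈ 3989.701.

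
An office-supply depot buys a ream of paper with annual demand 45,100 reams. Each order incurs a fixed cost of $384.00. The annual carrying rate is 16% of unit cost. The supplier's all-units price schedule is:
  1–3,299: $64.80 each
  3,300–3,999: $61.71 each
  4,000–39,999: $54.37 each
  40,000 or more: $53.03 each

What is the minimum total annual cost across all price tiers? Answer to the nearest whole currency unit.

TC* ≈ $2,473,815

Holding cost per unit per year at price C is H = 0.16·C.
Candidates are each tier's EOQ (if it falls in that tier) and each price-break quantity.
EOQ at $64.80 = 1827.8 (feasible in tier 1): TC = 45,100×$64.80 + (45,100/1827.8)×384 + (1827.8/2)×0.16×$64.80 = $2,941,430.31.
EOQ at $61.71 = 1873.0 < 3300, so use break Q=3300: TC = 45,100×$61.71 + (45,100/3300.0)×384 + (3300.0/2)×0.16×$61.71 = $2,804,660.44.
EOQ at $54.37 = 1995.4 < 4000, so use break Q=4000: TC = 45,100×$54.37 + (45,100/4000.0)×384 + (4000.0/2)×0.16×$54.37 = $2,473,815.00.
EOQ at $53.03 = 2020.4 < 40000, so use break Q=40000: TC = 45,100×$53.03 + (45,100/40000.0)×384 + (40000.0/2)×0.16×$53.03 = $2,561,781.96.
Lowest total cost among the candidates is at Q = 4000.0.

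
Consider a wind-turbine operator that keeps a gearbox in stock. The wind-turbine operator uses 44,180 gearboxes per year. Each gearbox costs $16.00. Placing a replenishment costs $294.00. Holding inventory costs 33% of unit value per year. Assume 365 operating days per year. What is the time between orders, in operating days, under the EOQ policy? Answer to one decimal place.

T ≈ 18.3 days

Holding cost H = 0.33 × $16.00 = $5.2800 per unit per year.
Q* = √(2DS/H) = √(2 × 44,180 × 294 / 5.28) ≈ 2218.12.
Cycle time = Q*/D × 365 = 2218.12 / 44,180 × 365 ≈ 18.325 days.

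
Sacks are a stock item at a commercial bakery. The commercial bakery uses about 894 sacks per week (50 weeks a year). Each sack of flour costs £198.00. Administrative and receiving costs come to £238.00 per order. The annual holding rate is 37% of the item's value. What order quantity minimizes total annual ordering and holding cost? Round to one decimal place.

Annual demand D = 894 × 50 = 44,700.
Holding cost H = 0.37 × £198.00 = £73.2600 per unit per year.
EOQ = √(2DS / H) = √(2 × 44,700 × 238 / 73.26).
= √(21,277,200 / 73.26) = √290,434.0704 ≈ 538.919.

Q* ≈ 538.9 sacks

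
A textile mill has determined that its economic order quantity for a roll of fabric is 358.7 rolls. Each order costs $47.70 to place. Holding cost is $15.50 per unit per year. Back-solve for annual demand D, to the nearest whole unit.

D ≈ 20,905 rolls per year

The basic EOQ model gives Q* = √(2DS/H); rearrange for the unknown.
From Q* = √(2DS/H): D = Q*²H / (2S) = 358.7² × 15.5 / (2 × 47.7) = 20904.803.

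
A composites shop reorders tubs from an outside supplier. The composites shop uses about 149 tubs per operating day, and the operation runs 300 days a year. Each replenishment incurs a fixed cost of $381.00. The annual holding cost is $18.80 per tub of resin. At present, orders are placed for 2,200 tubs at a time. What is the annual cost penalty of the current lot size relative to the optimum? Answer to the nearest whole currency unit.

Extra cost ≈ $3,116 per year

Annual demand D = 149 × 300 = 44,700.
EOQ = √(2DS/H) = √(2 × 44,700 × 381 / 18.8) ≈ 1346.02.
Cost at Q* = (D/Q*)S + (Q*/2)H = √(2DSH) ≈ $25,305.22.
Cost at Q = 2,200: (44,700/2,200)×381 + (2,200/2)×18.8 = $7,741.23 + $20,680.00 = $28,421.23.
Excess = $28,421.23 − $25,305.22 = $3,116.00.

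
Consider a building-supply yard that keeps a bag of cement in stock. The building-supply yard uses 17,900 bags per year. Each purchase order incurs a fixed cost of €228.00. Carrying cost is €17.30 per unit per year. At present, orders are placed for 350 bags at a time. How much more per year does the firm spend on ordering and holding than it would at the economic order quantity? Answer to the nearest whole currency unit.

Extra cost ≈ €2,805 per year

EOQ = √(2DS/H) = √(2 × 17,900 × 228 / 17.3) ≈ 686.89.
Cost at Q* = (D/Q*)S + (Q*/2)H = √(2DSH) ≈ €11,883.16.
Cost at Q = 350: (17,900/350)×228 + (350/2)×17.3 = €11,660.57 + €3,027.50 = €14,688.07.
Excess = €14,688.07 − €11,883.16 = €2,804.91.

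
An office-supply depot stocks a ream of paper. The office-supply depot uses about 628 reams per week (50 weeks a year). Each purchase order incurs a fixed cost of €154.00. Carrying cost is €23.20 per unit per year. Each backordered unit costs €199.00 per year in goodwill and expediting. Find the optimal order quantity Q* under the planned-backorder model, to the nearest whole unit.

Q* ≈ 682 reams

Annual demand D = 628 × 50 = 31,400.
With planned backorders, Q* = √(2DS/H) · √((H+B)/B).
√(2DS/H) = √(2 × 31,400 × 154 / 23.2) = 645.649.
√((H+B)/B) = √((23.2+199)/199) = 1.0567.
Q* ≈ 682.247.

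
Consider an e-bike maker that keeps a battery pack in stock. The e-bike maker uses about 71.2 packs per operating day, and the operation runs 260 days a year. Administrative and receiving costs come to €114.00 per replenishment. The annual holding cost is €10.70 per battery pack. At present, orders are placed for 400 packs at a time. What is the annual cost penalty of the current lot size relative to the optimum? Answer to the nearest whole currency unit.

Annual demand D = 71.2 × 260 = 18,512.
EOQ = √(2DS/H) = √(2 × 18,512 × 114 / 10.7) ≈ 628.06.
Cost at Q* = (D/Q*)S + (Q*/2)H = √(2DSH) ≈ €6,720.26.
Cost at Q = 400: (18,512/400)×114 + (400/2)×10.7 = €5,275.92 + €2,140.00 = €7,415.92.
Excess = €7,415.92 − €6,720.26 = €695.66.

Extra cost ≈ €696 per year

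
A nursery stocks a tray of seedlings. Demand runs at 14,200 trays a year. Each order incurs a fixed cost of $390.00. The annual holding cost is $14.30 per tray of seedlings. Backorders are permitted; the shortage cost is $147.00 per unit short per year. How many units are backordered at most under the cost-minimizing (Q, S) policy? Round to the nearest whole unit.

With planned backorders, Q* = √(2DS/H) · √((H+B)/B).
√(2DS/H) = √(2 × 14,200 × 390 / 14.3) = 880.083.
√((H+B)/B) = √((14.3+147)/147) = 1.0475.
Q* ≈ 921.896.
S* = Q* · H/(H+B) = 921.896 × 14.3/161.3 ≈ 81.730.

S* ≈ 82 trays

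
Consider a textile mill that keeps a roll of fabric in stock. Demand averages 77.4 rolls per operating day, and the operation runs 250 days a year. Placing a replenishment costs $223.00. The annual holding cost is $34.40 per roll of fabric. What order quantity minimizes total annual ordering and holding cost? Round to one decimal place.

Q* ≈ 500.9 rolls

Annual demand D = 77.4 × 250 = 19,350.
EOQ = √(2DS / H) = √(2 × 19,350 × 223 / 34.4).
= √(8,630,100 / 34.4) = √250,875 ≈ 500.874.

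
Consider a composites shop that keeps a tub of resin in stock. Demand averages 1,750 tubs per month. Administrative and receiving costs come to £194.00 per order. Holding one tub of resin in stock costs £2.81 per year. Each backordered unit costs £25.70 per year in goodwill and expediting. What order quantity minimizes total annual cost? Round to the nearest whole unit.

Annual demand D = 1,750 × 12 = 21,000.
With planned backorders, Q* = √(2DS/H) · √((H+B)/B).
√(2DS/H) = √(2 × 21,000 × 194 / 2.81) = 1702.834.
√((H+B)/B) = √((2.81+25.7)/25.7) = 1.0533.
Q* ≈ 1793.512.

Q* ≈ 1,794 tubs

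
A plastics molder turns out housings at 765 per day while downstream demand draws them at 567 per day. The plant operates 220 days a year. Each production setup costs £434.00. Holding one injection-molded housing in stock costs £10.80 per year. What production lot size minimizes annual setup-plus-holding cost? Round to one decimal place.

Q* ≈ 6,223.7 housings

Annual demand D = 567 × 220 = 124,740.
Production build-up factor (1 − d/p) = 1 − 567/765 = 0.2588.
Q* = √(2DS / (H(1 − d/p))) = √(2 × 124,740 × 434 / (10.8 × 0.2588)).
= √(108,274,320 / 2.7953) ≈ 6223.705.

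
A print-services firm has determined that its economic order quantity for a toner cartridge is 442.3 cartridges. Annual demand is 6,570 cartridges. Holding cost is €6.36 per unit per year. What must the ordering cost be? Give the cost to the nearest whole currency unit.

The basic EOQ model gives Q* = √(2DS/H); rearrange for the unknown.
From Q* = √(2DS/H): S = Q*²H / (2D) = 442.3² × 6.36 / (2 × 6,570) = 94.6881.

S ≈ €95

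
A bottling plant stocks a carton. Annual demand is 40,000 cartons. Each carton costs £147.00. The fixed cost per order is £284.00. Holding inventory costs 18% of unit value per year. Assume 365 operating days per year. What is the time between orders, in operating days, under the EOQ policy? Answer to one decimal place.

T ≈ 8.5 days

Holding cost H = 0.18 × £147.00 = £26.4600 per unit per year.
EOQ = √(2DS/H) = √(2 × 40,000 × 284 / 26.46) ≈ 926.64.
Cycle time = Q*/D × 365 = 926.64 / 40,000 × 365 ≈ 8.456 days.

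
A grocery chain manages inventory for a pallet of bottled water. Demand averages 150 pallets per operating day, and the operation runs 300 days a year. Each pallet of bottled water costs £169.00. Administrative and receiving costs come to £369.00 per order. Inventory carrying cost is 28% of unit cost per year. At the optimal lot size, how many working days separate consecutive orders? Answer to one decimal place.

T ≈ 5.6 days

Annual demand D = 150 × 300 = 45,000.
Holding cost H = 0.28 × £169.00 = £47.3200 per unit per year.
The optimal lot size = √(2DS/H) = √(2 × 45,000 × 369 / 47.32) ≈ 837.75.
Cycle time = Q*/D × 300 = 837.75 / 45,000 × 300 ≈ 5.585 days.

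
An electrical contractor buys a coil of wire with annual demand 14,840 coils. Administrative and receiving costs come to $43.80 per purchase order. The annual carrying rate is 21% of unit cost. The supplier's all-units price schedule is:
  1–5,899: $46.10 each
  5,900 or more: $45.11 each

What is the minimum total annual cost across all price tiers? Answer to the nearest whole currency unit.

TC* ≈ $687,672

Holding cost per unit per year at price C is H = 0.21·C.
Candidates are each tier's EOQ (if it falls in that tier) and each price-break quantity.
EOQ at $46.10 = 366.4 (feasible in tier 1): TC = 14,840×$46.10 + (14,840/366.4)×43.8 + (366.4/2)×0.21×$46.10 = $687,671.55.
EOQ at $45.11 = 370.4 < 5900, so use break Q=5900: TC = 14,840×$45.11 + (14,840/5900.0)×43.8 + (5900.0/2)×0.21×$45.11 = $697,488.21.
Lowest total cost among the candidates is at Q = 366.4.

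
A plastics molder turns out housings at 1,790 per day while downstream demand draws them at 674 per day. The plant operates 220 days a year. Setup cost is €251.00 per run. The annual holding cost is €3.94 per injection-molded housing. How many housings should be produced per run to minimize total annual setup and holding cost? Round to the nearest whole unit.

Annual demand D = 674 × 220 = 148,280.
Production build-up factor (1 − d/p) = 1 − 674/1,790 = 0.6235.
Q* = √(2DS / (H(1 − d/p))) = √(2 × 148,280 × 251 / (3.94 × 0.6235)).
= √(74,436,560 / 2.4564) ≈ 5504.774.

Q* ≈ 5,505 housings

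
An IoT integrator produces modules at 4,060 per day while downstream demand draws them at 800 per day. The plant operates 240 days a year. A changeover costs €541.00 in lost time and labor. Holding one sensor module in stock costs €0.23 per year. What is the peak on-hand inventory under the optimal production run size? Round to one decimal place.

I_max ≈ 26,930.6 modules

Annual demand D = 800 × 240 = 192,000.
Production build-up factor (1 − d/p) = 1 − 800/4,060 = 0.8030.
Q* = √(2DS / (H(1 − d/p))) = √(2 × 192,000 × 541 / (0.23 × 0.8030)).
= √(207,744,000 / 0.1847) ≈ 33539.342.
Maximum inventory = Q*(1 − d/p) = 33539.342 × 0.8030 ≈ 26930.605.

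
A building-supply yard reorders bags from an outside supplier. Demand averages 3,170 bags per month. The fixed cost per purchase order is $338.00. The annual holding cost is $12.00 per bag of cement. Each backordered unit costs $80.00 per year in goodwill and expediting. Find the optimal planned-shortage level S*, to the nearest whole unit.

Annual demand D = 3,170 × 12 = 38,040.
With planned backorders, Q* = √(2DS/H) · √((H+B)/B).
√(2DS/H) = √(2 × 38,040 × 338 / 12) = 1463.872.
√((H+B)/B) = √((12+80)/80) = 1.0724.
Q* ≈ 1569.827.
S* = Q* · H/(H+B) = 1569.827 × 12/92 ≈ 204.760.

S* ≈ 205 bags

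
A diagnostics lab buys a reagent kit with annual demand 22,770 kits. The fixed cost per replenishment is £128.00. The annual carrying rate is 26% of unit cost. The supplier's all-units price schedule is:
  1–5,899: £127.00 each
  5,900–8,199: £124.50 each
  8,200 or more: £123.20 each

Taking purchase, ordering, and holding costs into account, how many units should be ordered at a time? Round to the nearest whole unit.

Holding cost per unit per year at price C is H = 0.26·C.
Evaluate total cost at each tier's feasible EOQ or, if the EOQ is below the tier, at the tier's minimum quantity.
EOQ at £127.00 = 420.2 (feasible in tier 1): TC = 22,770×£127.00 + (22,770/420.2)×128 + (420.2/2)×0.26×£127.00 = £2,905,663.63.
EOQ at £124.50 = 424.4 < 5900, so use break Q=5900: TC = 22,770×£124.50 + (22,770/5900.0)×128 + (5900.0/2)×0.26×£124.50 = £2,930,850.49.
EOQ at £123.20 = 426.6 < 8200, so use break Q=8200: TC = 22,770×£123.20 + (22,770/8200.0)×128 + (8200.0/2)×0.26×£123.20 = £2,936,950.63.
Lowest total cost is £2,905,663.63 at Q = 420.2.

Q* ≈ 420 kits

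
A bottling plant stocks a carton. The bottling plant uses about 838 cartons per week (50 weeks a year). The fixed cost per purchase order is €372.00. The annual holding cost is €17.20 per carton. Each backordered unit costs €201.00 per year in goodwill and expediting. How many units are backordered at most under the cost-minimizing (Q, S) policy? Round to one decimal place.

Annual demand D = 838 × 50 = 41,900.
With planned backorders, Q* = √(2DS/H) · √((H+B)/B).
√(2DS/H) = √(2 × 41,900 × 372 / 17.2) = 1346.261.
√((H+B)/B) = √((17.2+201)/201) = 1.0419.
Q* ≈ 1402.680.
S* = Q* · H/(H+B) = 1402.680 × 17.2/218.2 ≈ 110.569.

S* ≈ 110.6 cartons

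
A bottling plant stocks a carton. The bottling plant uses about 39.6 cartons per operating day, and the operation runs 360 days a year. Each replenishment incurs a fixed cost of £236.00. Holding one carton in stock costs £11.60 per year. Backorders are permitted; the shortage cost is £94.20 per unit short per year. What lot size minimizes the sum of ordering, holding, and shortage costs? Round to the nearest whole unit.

Annual demand D = 39.6 × 360 = 14,256.
With planned backorders, Q* = √(2DS/H) · √((H+B)/B).
√(2DS/H) = √(2 × 14,256 × 236 / 11.6) = 761.624.
√((H+B)/B) = √((11.6+94.2)/94.2) = 1.0598.
Q* ≈ 807.157.

Q* ≈ 807 cartons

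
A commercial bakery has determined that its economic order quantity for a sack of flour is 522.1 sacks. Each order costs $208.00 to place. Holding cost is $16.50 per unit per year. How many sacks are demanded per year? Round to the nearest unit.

D ≈ 10,812 sacks per year

The basic EOQ model gives Q* = √(2DS/H); rearrange for the unknown.
From Q* = √(2DS/H): D = Q*²H / (2S) = 522.1² × 16.5 / (2 × 208) = 10811.800.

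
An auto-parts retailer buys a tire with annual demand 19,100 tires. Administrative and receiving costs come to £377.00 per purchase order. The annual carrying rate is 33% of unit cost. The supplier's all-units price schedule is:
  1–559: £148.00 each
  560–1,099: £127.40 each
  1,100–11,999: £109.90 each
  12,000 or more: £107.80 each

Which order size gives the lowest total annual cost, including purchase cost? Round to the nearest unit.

Holding cost per unit per year at price C is H = 0.33·C.
Evaluate total cost at each tier's feasible EOQ or, if the EOQ is below the tier, at the tier's minimum quantity.
EOQ at £148.00 = 543.0 (feasible in tier 1): TC = 19,100×£148.00 + (19,100/543.0)×377 + (543.0/2)×0.33×£148.00 = £2,853,321.02.
EOQ at £127.40 = 585.3 (feasible in tier 2): TC = 19,100×£127.40 + (19,100/585.3)×377 + (585.3/2)×0.33×£127.40 = £2,457,946.17.
EOQ at £109.90 = 630.2 < 1100, so use break Q=1100: TC = 19,100×£109.90 + (19,100/1100.0)×377 + (1100.0/2)×0.33×£109.90 = £2,125,582.94.
EOQ at £107.80 = 636.3 < 12000, so use break Q=12000: TC = 19,100×£107.80 + (19,100/12000.0)×377 + (12000.0/2)×0.33×£107.80 = £2,273,024.06.
Lowest total cost is £2,125,582.94 at Q = 1100.0.

Q* ≈ 1,100 tires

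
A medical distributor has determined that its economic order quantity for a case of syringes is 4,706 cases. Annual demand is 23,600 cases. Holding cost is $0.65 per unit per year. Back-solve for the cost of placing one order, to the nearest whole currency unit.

The basic EOQ model gives Q* = √(2DS/H); rearrange for the unknown.
From Q* = √(2DS/H): S = Q*²H / (2D) = 4,706² × 0.65 / (2 × 23,600) = 304.9827.

S ≈ $305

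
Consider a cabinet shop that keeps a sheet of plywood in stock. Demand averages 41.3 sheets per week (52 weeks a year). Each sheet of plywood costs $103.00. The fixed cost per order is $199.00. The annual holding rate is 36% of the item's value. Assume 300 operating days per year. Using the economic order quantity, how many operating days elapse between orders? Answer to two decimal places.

Annual demand D = 41.3 × 52 = 2,147.6.
Holding cost H = 0.36 × $103.00 = $37.0800 per unit per year.
EOQ = √(2DS/H) = √(2 × 2,147.6 × 199 / 37.08) ≈ 151.83.
Cycle time = Q*/D × 300 = 151.83 / 2,147.6 × 300 ≈ 21.209 days.

T ≈ 21.21 days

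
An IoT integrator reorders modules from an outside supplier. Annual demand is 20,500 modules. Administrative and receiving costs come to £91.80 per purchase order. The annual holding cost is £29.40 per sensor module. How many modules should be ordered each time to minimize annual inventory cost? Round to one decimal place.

EOQ = √(2DS / H) = √(2 × 20,500 × 91.8 / 29.4).
= √(3,763,800 / 29.4) = √128,020.4082 ≈ 357.799.

Q* ≈ 357.8 modules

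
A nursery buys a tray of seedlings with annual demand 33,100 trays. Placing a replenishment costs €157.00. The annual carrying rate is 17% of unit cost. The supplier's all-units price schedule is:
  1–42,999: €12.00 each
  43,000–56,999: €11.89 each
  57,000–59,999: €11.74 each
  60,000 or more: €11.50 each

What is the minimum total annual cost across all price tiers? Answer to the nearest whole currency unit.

TC* ≈ €401,805

Holding cost per unit per year at price C is H = 0.17·C.
Candidates are each tier's EOQ (if it falls in that tier) and each price-break quantity.
EOQ at €12.00 = 2257.2 (feasible in tier 1): TC = 33,100×€12.00 + (33,100/2257.2)×157 + (2257.2/2)×0.17×€12.00 = €401,804.62.
EOQ at €11.89 = 2267.6 < 43000, so use break Q=43000: TC = 33,100×€11.89 + (33,100/43000.0)×157 + (43000.0/2)×0.17×€11.89 = €437,137.80.
EOQ at €11.74 = 2282.0 < 57000, so use break Q=57000: TC = 33,100×€11.74 + (33,100/57000.0)×157 + (57000.0/2)×0.17×€11.74 = €445,565.47.
EOQ at €11.50 = 2305.7 < 60000, so use break Q=60000: TC = 33,100×€11.50 + (33,100/60000.0)×157 + (60000.0/2)×0.17×€11.50 = €439,386.61.
Lowest total cost among the candidates is at Q = 2257.2.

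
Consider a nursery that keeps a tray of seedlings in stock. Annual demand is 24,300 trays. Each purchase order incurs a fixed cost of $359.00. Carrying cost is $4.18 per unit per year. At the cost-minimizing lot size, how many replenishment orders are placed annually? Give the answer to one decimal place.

EOQ = √(2DS/H) = √(2 × 24,300 × 359 / 4.18) ≈ 2043.04.
Orders per year = D / Q* = 24,300 / 2043.04 ≈ 11.894.

N ≈ 11.9 orders per year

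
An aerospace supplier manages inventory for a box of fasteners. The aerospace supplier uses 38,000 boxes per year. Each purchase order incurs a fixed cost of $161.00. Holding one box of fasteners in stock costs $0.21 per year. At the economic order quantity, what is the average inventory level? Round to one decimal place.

EOQ = √(2DS/H) = √(2 × 38,000 × 161 / 0.21) ≈ 7633.26.
Average inventory = Q*/2 ≈ 7633.26 / 2 = 3816.630.

Average inventory ≈ 3,816.6 boxes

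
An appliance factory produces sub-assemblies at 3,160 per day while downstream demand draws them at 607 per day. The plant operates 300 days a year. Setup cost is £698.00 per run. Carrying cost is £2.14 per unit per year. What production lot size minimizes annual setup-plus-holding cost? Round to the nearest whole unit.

Annual demand D = 607 × 300 = 182,100.
Production build-up factor (1 − d/p) = 1 − 607/3,160 = 0.8079.
Q* = √(2DS / (H(1 − d/p))) = √(2 × 182,100 × 698 / (2.14 × 0.8079)).
= √(254,211,600 / 1.7289) ≈ 12125.759.

Q* ≈ 12,126 sub-assemblies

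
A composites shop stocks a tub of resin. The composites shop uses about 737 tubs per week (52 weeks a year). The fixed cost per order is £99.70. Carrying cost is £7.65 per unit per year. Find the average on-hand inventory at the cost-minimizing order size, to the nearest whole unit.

Annual demand D = 737 × 52 = 38,324.
Q* = √(2DS/H) = √(2 × 38,324 × 99.7 / 7.65) ≈ 999.46.
Average inventory = Q*/2 ≈ 999.46 / 2 = 499.732.

Average inventory ≈ 500 tubs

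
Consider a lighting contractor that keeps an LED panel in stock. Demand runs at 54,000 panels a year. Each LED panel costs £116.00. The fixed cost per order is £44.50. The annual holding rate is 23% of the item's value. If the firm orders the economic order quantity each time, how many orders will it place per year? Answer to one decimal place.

Holding cost H = 0.23 × £116.00 = £26.6800 per unit per year.
The optimal lot size = √(2DS/H) = √(2 × 54,000 × 44.5 / 26.68) ≈ 424.42.
Orders per year = D / Q* = 54,000 / 424.42 ≈ 127.232.

N ≈ 127.2 orders per year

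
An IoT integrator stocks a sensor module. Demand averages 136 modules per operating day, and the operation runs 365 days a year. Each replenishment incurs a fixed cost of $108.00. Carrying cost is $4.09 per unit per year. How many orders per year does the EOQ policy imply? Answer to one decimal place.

Annual demand D = 136 × 365 = 49,640.
EOQ = √(2DS/H) = √(2 × 49,640 × 108 / 4.09) ≈ 1619.13.
Orders per year = D / Q* = 49,640 / 1619.13 ≈ 30.658.

N ≈ 30.7 orders per year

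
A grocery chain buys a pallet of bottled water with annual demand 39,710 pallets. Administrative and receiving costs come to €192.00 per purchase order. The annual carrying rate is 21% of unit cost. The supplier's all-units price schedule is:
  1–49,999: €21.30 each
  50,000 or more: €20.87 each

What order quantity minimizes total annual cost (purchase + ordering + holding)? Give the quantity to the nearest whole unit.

Holding cost per unit per year at price C is H = 0.21·C.
For each price level, check whether its EOQ is feasible; otherwise the best quantity at that price is the breakpoint.
EOQ at €21.30 = 1846.4 (feasible in tier 1): TC = 39,710×€21.30 + (39,710/1846.4)×192 + (1846.4/2)×0.21×€21.30 = €854,081.76.
EOQ at €20.87 = 1865.3 < 50000, so use break Q=50000: TC = 39,710×€20.87 + (39,710/50000.0)×192 + (50000.0/2)×0.21×€20.87 = €938,467.69.
Lowest total cost is €854,081.76 at Q = 1846.4.

Q* ≈ 1,846 pallets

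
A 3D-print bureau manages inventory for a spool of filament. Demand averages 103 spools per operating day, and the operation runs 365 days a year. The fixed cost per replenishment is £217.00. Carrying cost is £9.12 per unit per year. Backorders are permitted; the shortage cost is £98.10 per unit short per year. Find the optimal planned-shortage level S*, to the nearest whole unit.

Annual demand D = 103 × 365 = 37,595.
With planned backorders, Q* = √(2DS/H) · √((H+B)/B).
√(2DS/H) = √(2 × 37,595 × 217 / 9.12) = 1337.558.
√((H+B)/B) = √((9.12+98.1)/98.1) = 1.0455.
Q* ≈ 1398.350.
S* = Q* · H/(H+B) = 1398.350 × 9.12/107.22 ≈ 118.942.

S* ≈ 119 spools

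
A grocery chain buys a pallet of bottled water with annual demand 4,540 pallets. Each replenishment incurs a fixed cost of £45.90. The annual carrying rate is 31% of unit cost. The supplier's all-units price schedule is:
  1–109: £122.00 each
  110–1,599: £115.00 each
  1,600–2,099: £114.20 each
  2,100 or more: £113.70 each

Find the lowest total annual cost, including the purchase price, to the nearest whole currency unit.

Holding cost per unit per year at price C is H = 0.31·C.
Evaluate total cost at each tier's feasible EOQ or, if the EOQ is below the tier, at the tier's minimum quantity.
EOQ at £122.00 = 105.0 (feasible in tier 1): TC = 4,540×£122.00 + (4,540/105.0)×45.9 + (105.0/2)×0.31×£122.00 = £557,850.18.
EOQ at £115.00 = 108.1 < 110, so use break Q=110: TC = 4,540×£115.00 + (4,540/110.0)×45.9 + (110.0/2)×0.31×£115.00 = £525,955.17.
EOQ at £114.20 = 108.5 < 1600, so use break Q=1600: TC = 4,540×£114.20 + (4,540/1600.0)×45.9 + (1600.0/2)×0.31×£114.20 = £546,919.84.
EOQ at £113.70 = 108.7 < 2100, so use break Q=2100: TC = 4,540×£113.70 + (4,540/2100.0)×45.9 + (2100.0/2)×0.31×£113.70 = £553,306.58.
Lowest total cost among the candidates is at Q = 110.0.

TC* ≈ £525,955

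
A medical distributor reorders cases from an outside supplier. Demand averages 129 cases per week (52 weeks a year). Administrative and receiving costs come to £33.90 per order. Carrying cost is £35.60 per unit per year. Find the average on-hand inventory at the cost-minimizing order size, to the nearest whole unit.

Annual demand D = 129 × 52 = 6,708.
The optimal lot size = √(2DS/H) = √(2 × 6,708 × 33.9 / 35.6) ≈ 113.03.
Average inventory = Q*/2 ≈ 113.03 / 2 = 56.514.

Average inventory ≈ 57 cases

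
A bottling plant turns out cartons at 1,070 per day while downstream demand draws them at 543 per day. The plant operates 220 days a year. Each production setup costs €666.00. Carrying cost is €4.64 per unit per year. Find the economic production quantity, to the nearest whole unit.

Annual demand D = 543 × 220 = 119,460.
Production build-up factor (1 − d/p) = 1 − 543/1,070 = 0.4925.
Q* = √(2DS / (H(1 − d/p))) = √(2 × 119,460 × 666 / (4.64 × 0.4925)).
= √(159,120,720 / 2.2853) ≈ 8344.320.

Q* ≈ 8,344 cartons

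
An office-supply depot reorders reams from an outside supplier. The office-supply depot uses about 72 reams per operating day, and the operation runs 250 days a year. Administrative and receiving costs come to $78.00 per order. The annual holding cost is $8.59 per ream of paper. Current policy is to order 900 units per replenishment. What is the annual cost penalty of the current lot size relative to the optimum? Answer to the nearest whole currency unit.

Extra cost ≈ $514 per year

Annual demand D = 72 × 250 = 18,000.
EOQ = √(2DS/H) = √(2 × 18,000 × 78 / 8.59) ≈ 571.74.
Cost at Q* = (D/Q*)S + (Q*/2)H = √(2DSH) ≈ $4,911.28.
Cost at Q = 900: (18,000/900)×78 + (900/2)×8.59 = $1,560.00 + $3,865.50 = $5,425.50.
Excess = $5,425.50 − $4,911.28 = $514.22.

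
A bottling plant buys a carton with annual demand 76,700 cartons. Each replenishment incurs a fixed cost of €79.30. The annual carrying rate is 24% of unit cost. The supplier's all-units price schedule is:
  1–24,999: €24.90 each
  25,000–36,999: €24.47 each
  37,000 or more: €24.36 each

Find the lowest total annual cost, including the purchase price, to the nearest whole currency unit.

Holding cost per unit per year at price C is H = 0.24·C.
Evaluate total cost at each tier's feasible EOQ or, if the EOQ is below the tier, at the tier's minimum quantity.
EOQ at €24.90 = 1426.7 (feasible in tier 1): TC = 76,700×€24.90 + (76,700/1426.7)×79.3 + (1426.7/2)×0.24×€24.90 = €1,918,356.18.
EOQ at €24.47 = 1439.2 < 25000, so use break Q=25000: TC = 76,700×€24.47 + (76,700/25000.0)×79.3 + (25000.0/2)×0.24×€24.47 = €1,950,502.29.
EOQ at €24.36 = 1442.5 < 37000, so use break Q=37000: TC = 76,700×€24.36 + (76,700/37000.0)×79.3 + (37000.0/2)×0.24×€24.36 = €1,976,734.79.
Lowest total cost among the candidates is at Q = 1426.7.

TC* ≈ €1,918,356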